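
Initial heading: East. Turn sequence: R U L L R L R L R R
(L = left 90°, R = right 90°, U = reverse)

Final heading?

Start: East
  R (right (90° clockwise)) -> South
  U (U-turn (180°)) -> North
  L (left (90° counter-clockwise)) -> West
  L (left (90° counter-clockwise)) -> South
  R (right (90° clockwise)) -> West
  L (left (90° counter-clockwise)) -> South
  R (right (90° clockwise)) -> West
  L (left (90° counter-clockwise)) -> South
  R (right (90° clockwise)) -> West
  R (right (90° clockwise)) -> North
Final: North

Answer: Final heading: North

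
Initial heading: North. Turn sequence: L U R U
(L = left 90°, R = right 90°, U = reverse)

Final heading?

Start: North
  L (left (90° counter-clockwise)) -> West
  U (U-turn (180°)) -> East
  R (right (90° clockwise)) -> South
  U (U-turn (180°)) -> North
Final: North

Answer: Final heading: North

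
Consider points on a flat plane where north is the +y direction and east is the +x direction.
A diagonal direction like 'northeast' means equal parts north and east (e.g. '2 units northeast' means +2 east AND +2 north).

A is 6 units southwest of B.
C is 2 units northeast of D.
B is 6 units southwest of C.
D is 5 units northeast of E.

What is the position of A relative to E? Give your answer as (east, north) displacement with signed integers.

Place E at the origin (east=0, north=0).
  D is 5 units northeast of E: delta (east=+5, north=+5); D at (east=5, north=5).
  C is 2 units northeast of D: delta (east=+2, north=+2); C at (east=7, north=7).
  B is 6 units southwest of C: delta (east=-6, north=-6); B at (east=1, north=1).
  A is 6 units southwest of B: delta (east=-6, north=-6); A at (east=-5, north=-5).
Therefore A relative to E: (east=-5, north=-5).

Answer: A is at (east=-5, north=-5) relative to E.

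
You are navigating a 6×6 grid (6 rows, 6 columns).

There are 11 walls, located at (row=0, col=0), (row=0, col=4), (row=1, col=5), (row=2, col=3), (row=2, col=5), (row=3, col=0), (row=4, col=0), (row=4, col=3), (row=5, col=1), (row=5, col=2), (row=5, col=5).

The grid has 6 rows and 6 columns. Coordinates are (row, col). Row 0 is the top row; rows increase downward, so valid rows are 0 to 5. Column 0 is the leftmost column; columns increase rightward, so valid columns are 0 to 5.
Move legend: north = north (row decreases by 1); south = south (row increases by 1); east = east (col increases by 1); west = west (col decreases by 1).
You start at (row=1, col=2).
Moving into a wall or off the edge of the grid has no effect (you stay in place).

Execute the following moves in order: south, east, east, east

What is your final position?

Answer: Final position: (row=2, col=2)

Derivation:
Start: (row=1, col=2)
  south (south): (row=1, col=2) -> (row=2, col=2)
  [×3]east (east): blocked, stay at (row=2, col=2)
Final: (row=2, col=2)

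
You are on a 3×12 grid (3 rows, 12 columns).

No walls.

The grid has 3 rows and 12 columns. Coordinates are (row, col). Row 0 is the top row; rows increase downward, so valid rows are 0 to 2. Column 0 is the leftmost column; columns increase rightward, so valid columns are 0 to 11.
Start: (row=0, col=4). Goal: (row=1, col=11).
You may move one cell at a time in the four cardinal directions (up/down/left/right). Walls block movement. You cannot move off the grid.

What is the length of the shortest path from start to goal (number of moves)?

Answer: Shortest path length: 8

Derivation:
BFS from (row=0, col=4) until reaching (row=1, col=11):
  Distance 0: (row=0, col=4)
  Distance 1: (row=0, col=3), (row=0, col=5), (row=1, col=4)
  Distance 2: (row=0, col=2), (row=0, col=6), (row=1, col=3), (row=1, col=5), (row=2, col=4)
  Distance 3: (row=0, col=1), (row=0, col=7), (row=1, col=2), (row=1, col=6), (row=2, col=3), (row=2, col=5)
  Distance 4: (row=0, col=0), (row=0, col=8), (row=1, col=1), (row=1, col=7), (row=2, col=2), (row=2, col=6)
  Distance 5: (row=0, col=9), (row=1, col=0), (row=1, col=8), (row=2, col=1), (row=2, col=7)
  Distance 6: (row=0, col=10), (row=1, col=9), (row=2, col=0), (row=2, col=8)
  Distance 7: (row=0, col=11), (row=1, col=10), (row=2, col=9)
  Distance 8: (row=1, col=11), (row=2, col=10)  <- goal reached here
One shortest path (8 moves): (row=0, col=4) -> (row=0, col=5) -> (row=0, col=6) -> (row=0, col=7) -> (row=0, col=8) -> (row=0, col=9) -> (row=0, col=10) -> (row=0, col=11) -> (row=1, col=11)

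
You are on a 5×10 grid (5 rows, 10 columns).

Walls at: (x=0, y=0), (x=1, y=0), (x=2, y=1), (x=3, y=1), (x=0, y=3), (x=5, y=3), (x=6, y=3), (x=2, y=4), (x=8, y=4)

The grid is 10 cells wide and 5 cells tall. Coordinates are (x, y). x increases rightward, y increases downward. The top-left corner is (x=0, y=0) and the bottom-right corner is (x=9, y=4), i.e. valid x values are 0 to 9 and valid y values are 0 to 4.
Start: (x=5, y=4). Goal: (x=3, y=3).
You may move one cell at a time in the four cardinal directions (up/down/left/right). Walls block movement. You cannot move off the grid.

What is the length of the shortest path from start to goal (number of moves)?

Answer: Shortest path length: 3

Derivation:
BFS from (x=5, y=4) until reaching (x=3, y=3):
  Distance 0: (x=5, y=4)
  Distance 1: (x=4, y=4), (x=6, y=4)
  Distance 2: (x=4, y=3), (x=3, y=4), (x=7, y=4)
  Distance 3: (x=4, y=2), (x=3, y=3), (x=7, y=3)  <- goal reached here
One shortest path (3 moves): (x=5, y=4) -> (x=4, y=4) -> (x=3, y=4) -> (x=3, y=3)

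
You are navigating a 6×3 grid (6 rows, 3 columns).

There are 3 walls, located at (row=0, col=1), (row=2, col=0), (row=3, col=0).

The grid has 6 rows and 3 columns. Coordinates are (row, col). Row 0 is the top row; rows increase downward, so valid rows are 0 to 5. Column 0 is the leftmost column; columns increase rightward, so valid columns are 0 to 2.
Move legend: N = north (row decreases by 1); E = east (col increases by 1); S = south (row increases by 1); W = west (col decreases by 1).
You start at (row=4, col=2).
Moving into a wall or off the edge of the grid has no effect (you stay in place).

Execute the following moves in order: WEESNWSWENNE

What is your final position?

Answer: Final position: (row=3, col=2)

Derivation:
Start: (row=4, col=2)
  W (west): (row=4, col=2) -> (row=4, col=1)
  E (east): (row=4, col=1) -> (row=4, col=2)
  E (east): blocked, stay at (row=4, col=2)
  S (south): (row=4, col=2) -> (row=5, col=2)
  N (north): (row=5, col=2) -> (row=4, col=2)
  W (west): (row=4, col=2) -> (row=4, col=1)
  S (south): (row=4, col=1) -> (row=5, col=1)
  W (west): (row=5, col=1) -> (row=5, col=0)
  E (east): (row=5, col=0) -> (row=5, col=1)
  N (north): (row=5, col=1) -> (row=4, col=1)
  N (north): (row=4, col=1) -> (row=3, col=1)
  E (east): (row=3, col=1) -> (row=3, col=2)
Final: (row=3, col=2)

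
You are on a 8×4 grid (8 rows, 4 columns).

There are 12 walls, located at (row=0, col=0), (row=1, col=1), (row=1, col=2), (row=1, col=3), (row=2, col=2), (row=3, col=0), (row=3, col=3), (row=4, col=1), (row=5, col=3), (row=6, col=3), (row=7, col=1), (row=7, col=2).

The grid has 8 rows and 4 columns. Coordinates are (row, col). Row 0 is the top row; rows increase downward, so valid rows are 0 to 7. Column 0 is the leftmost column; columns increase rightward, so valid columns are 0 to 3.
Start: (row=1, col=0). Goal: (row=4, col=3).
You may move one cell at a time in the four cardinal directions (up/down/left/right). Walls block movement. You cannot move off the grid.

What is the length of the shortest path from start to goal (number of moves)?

Answer: Shortest path length: 6

Derivation:
BFS from (row=1, col=0) until reaching (row=4, col=3):
  Distance 0: (row=1, col=0)
  Distance 1: (row=2, col=0)
  Distance 2: (row=2, col=1)
  Distance 3: (row=3, col=1)
  Distance 4: (row=3, col=2)
  Distance 5: (row=4, col=2)
  Distance 6: (row=4, col=3), (row=5, col=2)  <- goal reached here
One shortest path (6 moves): (row=1, col=0) -> (row=2, col=0) -> (row=2, col=1) -> (row=3, col=1) -> (row=3, col=2) -> (row=4, col=2) -> (row=4, col=3)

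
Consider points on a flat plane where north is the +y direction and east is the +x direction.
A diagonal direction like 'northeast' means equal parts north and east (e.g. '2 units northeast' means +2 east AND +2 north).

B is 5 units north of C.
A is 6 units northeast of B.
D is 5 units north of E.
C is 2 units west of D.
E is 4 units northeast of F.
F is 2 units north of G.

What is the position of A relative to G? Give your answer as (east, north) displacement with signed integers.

Answer: A is at (east=8, north=22) relative to G.

Derivation:
Place G at the origin (east=0, north=0).
  F is 2 units north of G: delta (east=+0, north=+2); F at (east=0, north=2).
  E is 4 units northeast of F: delta (east=+4, north=+4); E at (east=4, north=6).
  D is 5 units north of E: delta (east=+0, north=+5); D at (east=4, north=11).
  C is 2 units west of D: delta (east=-2, north=+0); C at (east=2, north=11).
  B is 5 units north of C: delta (east=+0, north=+5); B at (east=2, north=16).
  A is 6 units northeast of B: delta (east=+6, north=+6); A at (east=8, north=22).
Therefore A relative to G: (east=8, north=22).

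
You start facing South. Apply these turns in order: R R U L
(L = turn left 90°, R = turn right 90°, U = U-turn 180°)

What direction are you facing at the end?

Answer: Final heading: East

Derivation:
Start: South
  R (right (90° clockwise)) -> West
  R (right (90° clockwise)) -> North
  U (U-turn (180°)) -> South
  L (left (90° counter-clockwise)) -> East
Final: East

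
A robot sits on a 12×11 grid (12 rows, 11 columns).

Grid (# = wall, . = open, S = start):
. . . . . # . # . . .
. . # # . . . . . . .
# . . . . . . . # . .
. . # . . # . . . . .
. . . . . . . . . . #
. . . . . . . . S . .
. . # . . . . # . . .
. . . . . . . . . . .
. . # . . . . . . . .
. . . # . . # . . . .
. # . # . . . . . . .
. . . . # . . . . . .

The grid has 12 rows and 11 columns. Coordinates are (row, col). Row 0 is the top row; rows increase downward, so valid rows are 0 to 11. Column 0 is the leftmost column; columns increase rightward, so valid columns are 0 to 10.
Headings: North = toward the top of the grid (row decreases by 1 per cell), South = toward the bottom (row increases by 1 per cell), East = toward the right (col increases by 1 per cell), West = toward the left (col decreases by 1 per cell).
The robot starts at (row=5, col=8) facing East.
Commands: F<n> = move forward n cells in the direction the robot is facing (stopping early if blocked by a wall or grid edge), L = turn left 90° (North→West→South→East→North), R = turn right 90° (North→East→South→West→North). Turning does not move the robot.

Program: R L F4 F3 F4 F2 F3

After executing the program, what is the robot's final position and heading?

Start: (row=5, col=8), facing East
  R: turn right, now facing South
  L: turn left, now facing East
  F4: move forward 2/4 (blocked), now at (row=5, col=10)
  F3: move forward 0/3 (blocked), now at (row=5, col=10)
  F4: move forward 0/4 (blocked), now at (row=5, col=10)
  F2: move forward 0/2 (blocked), now at (row=5, col=10)
  F3: move forward 0/3 (blocked), now at (row=5, col=10)
Final: (row=5, col=10), facing East

Answer: Final position: (row=5, col=10), facing East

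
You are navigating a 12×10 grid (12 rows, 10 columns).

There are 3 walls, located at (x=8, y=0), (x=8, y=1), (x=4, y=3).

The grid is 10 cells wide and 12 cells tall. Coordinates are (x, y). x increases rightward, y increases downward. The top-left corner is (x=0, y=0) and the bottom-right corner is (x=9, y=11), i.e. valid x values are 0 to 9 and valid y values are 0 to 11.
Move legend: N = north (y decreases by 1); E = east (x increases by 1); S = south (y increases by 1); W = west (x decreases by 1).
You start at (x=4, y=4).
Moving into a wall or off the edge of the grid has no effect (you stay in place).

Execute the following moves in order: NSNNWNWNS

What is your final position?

Start: (x=4, y=4)
  N (north): blocked, stay at (x=4, y=4)
  S (south): (x=4, y=4) -> (x=4, y=5)
  N (north): (x=4, y=5) -> (x=4, y=4)
  N (north): blocked, stay at (x=4, y=4)
  W (west): (x=4, y=4) -> (x=3, y=4)
  N (north): (x=3, y=4) -> (x=3, y=3)
  W (west): (x=3, y=3) -> (x=2, y=3)
  N (north): (x=2, y=3) -> (x=2, y=2)
  S (south): (x=2, y=2) -> (x=2, y=3)
Final: (x=2, y=3)

Answer: Final position: (x=2, y=3)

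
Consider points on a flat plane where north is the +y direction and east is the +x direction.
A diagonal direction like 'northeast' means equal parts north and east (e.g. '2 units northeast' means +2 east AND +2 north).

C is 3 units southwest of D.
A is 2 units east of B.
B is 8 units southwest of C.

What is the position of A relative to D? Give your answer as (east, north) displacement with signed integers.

Answer: A is at (east=-9, north=-11) relative to D.

Derivation:
Place D at the origin (east=0, north=0).
  C is 3 units southwest of D: delta (east=-3, north=-3); C at (east=-3, north=-3).
  B is 8 units southwest of C: delta (east=-8, north=-8); B at (east=-11, north=-11).
  A is 2 units east of B: delta (east=+2, north=+0); A at (east=-9, north=-11).
Therefore A relative to D: (east=-9, north=-11).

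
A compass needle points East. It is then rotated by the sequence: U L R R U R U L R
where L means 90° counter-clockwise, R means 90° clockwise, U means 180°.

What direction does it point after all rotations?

Answer: Final heading: East

Derivation:
Start: East
  U (U-turn (180°)) -> West
  L (left (90° counter-clockwise)) -> South
  R (right (90° clockwise)) -> West
  R (right (90° clockwise)) -> North
  U (U-turn (180°)) -> South
  R (right (90° clockwise)) -> West
  U (U-turn (180°)) -> East
  L (left (90° counter-clockwise)) -> North
  R (right (90° clockwise)) -> East
Final: East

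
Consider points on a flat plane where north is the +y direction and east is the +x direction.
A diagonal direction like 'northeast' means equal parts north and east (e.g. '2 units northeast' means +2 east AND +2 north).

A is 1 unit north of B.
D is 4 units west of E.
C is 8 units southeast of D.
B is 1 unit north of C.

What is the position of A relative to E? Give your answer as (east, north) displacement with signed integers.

Place E at the origin (east=0, north=0).
  D is 4 units west of E: delta (east=-4, north=+0); D at (east=-4, north=0).
  C is 8 units southeast of D: delta (east=+8, north=-8); C at (east=4, north=-8).
  B is 1 unit north of C: delta (east=+0, north=+1); B at (east=4, north=-7).
  A is 1 unit north of B: delta (east=+0, north=+1); A at (east=4, north=-6).
Therefore A relative to E: (east=4, north=-6).

Answer: A is at (east=4, north=-6) relative to E.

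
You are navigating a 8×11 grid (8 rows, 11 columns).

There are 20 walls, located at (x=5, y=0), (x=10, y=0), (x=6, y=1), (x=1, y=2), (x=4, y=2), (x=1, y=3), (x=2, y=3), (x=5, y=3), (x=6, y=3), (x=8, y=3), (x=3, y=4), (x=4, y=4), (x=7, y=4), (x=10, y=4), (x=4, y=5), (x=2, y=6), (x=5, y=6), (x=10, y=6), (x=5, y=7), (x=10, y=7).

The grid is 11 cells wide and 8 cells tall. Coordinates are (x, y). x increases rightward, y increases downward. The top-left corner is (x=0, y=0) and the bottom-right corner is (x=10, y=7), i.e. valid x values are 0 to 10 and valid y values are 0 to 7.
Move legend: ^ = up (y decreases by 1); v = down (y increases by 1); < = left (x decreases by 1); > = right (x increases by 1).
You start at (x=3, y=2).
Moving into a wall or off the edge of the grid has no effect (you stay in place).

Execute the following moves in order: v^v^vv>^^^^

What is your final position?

Start: (x=3, y=2)
  v (down): (x=3, y=2) -> (x=3, y=3)
  ^ (up): (x=3, y=3) -> (x=3, y=2)
  v (down): (x=3, y=2) -> (x=3, y=3)
  ^ (up): (x=3, y=3) -> (x=3, y=2)
  v (down): (x=3, y=2) -> (x=3, y=3)
  v (down): blocked, stay at (x=3, y=3)
  > (right): (x=3, y=3) -> (x=4, y=3)
  [×4]^ (up): blocked, stay at (x=4, y=3)
Final: (x=4, y=3)

Answer: Final position: (x=4, y=3)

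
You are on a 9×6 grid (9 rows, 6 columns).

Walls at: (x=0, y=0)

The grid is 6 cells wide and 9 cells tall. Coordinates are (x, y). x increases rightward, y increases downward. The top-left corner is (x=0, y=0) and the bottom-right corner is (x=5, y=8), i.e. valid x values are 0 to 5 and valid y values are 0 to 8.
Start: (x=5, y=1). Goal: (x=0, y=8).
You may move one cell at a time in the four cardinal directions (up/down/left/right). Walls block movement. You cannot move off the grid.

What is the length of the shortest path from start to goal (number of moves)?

BFS from (x=5, y=1) until reaching (x=0, y=8):
  Distance 0: (x=5, y=1)
  Distance 1: (x=5, y=0), (x=4, y=1), (x=5, y=2)
  Distance 2: (x=4, y=0), (x=3, y=1), (x=4, y=2), (x=5, y=3)
  Distance 3: (x=3, y=0), (x=2, y=1), (x=3, y=2), (x=4, y=3), (x=5, y=4)
  Distance 4: (x=2, y=0), (x=1, y=1), (x=2, y=2), (x=3, y=3), (x=4, y=4), (x=5, y=5)
  Distance 5: (x=1, y=0), (x=0, y=1), (x=1, y=2), (x=2, y=3), (x=3, y=4), (x=4, y=5), (x=5, y=6)
  Distance 6: (x=0, y=2), (x=1, y=3), (x=2, y=4), (x=3, y=5), (x=4, y=6), (x=5, y=7)
  Distance 7: (x=0, y=3), (x=1, y=4), (x=2, y=5), (x=3, y=6), (x=4, y=7), (x=5, y=8)
  Distance 8: (x=0, y=4), (x=1, y=5), (x=2, y=6), (x=3, y=7), (x=4, y=8)
  Distance 9: (x=0, y=5), (x=1, y=6), (x=2, y=7), (x=3, y=8)
  Distance 10: (x=0, y=6), (x=1, y=7), (x=2, y=8)
  Distance 11: (x=0, y=7), (x=1, y=8)
  Distance 12: (x=0, y=8)  <- goal reached here
One shortest path (12 moves): (x=5, y=1) -> (x=4, y=1) -> (x=3, y=1) -> (x=2, y=1) -> (x=1, y=1) -> (x=0, y=1) -> (x=0, y=2) -> (x=0, y=3) -> (x=0, y=4) -> (x=0, y=5) -> (x=0, y=6) -> (x=0, y=7) -> (x=0, y=8)

Answer: Shortest path length: 12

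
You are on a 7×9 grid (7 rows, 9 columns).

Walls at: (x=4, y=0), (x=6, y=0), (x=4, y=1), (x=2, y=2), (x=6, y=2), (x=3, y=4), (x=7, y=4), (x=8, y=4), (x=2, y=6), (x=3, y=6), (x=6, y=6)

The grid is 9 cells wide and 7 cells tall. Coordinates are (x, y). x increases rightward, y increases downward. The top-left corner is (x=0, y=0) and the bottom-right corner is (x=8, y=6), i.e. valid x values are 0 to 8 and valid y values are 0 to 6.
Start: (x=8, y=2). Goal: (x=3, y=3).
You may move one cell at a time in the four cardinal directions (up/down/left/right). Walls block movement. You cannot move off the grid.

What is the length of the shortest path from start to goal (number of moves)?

Answer: Shortest path length: 6

Derivation:
BFS from (x=8, y=2) until reaching (x=3, y=3):
  Distance 0: (x=8, y=2)
  Distance 1: (x=8, y=1), (x=7, y=2), (x=8, y=3)
  Distance 2: (x=8, y=0), (x=7, y=1), (x=7, y=3)
  Distance 3: (x=7, y=0), (x=6, y=1), (x=6, y=3)
  Distance 4: (x=5, y=1), (x=5, y=3), (x=6, y=4)
  Distance 5: (x=5, y=0), (x=5, y=2), (x=4, y=3), (x=5, y=4), (x=6, y=5)
  Distance 6: (x=4, y=2), (x=3, y=3), (x=4, y=4), (x=5, y=5), (x=7, y=5)  <- goal reached here
One shortest path (6 moves): (x=8, y=2) -> (x=7, y=2) -> (x=7, y=3) -> (x=6, y=3) -> (x=5, y=3) -> (x=4, y=3) -> (x=3, y=3)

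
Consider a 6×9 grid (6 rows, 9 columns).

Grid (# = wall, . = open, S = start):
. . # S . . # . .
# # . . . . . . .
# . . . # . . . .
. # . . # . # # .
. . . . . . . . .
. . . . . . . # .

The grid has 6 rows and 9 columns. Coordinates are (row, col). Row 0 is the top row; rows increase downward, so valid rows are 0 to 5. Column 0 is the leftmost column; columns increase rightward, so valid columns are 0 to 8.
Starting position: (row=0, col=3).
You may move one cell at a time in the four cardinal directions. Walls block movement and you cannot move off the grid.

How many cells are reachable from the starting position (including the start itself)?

BFS flood-fill from (row=0, col=3):
  Distance 0: (row=0, col=3)
  Distance 1: (row=0, col=4), (row=1, col=3)
  Distance 2: (row=0, col=5), (row=1, col=2), (row=1, col=4), (row=2, col=3)
  Distance 3: (row=1, col=5), (row=2, col=2), (row=3, col=3)
  Distance 4: (row=1, col=6), (row=2, col=1), (row=2, col=5), (row=3, col=2), (row=4, col=3)
  Distance 5: (row=1, col=7), (row=2, col=6), (row=3, col=5), (row=4, col=2), (row=4, col=4), (row=5, col=3)
  Distance 6: (row=0, col=7), (row=1, col=8), (row=2, col=7), (row=4, col=1), (row=4, col=5), (row=5, col=2), (row=5, col=4)
  Distance 7: (row=0, col=8), (row=2, col=8), (row=4, col=0), (row=4, col=6), (row=5, col=1), (row=5, col=5)
  Distance 8: (row=3, col=0), (row=3, col=8), (row=4, col=7), (row=5, col=0), (row=5, col=6)
  Distance 9: (row=4, col=8)
  Distance 10: (row=5, col=8)
Total reachable: 41 (grid has 43 open cells total)

Answer: Reachable cells: 41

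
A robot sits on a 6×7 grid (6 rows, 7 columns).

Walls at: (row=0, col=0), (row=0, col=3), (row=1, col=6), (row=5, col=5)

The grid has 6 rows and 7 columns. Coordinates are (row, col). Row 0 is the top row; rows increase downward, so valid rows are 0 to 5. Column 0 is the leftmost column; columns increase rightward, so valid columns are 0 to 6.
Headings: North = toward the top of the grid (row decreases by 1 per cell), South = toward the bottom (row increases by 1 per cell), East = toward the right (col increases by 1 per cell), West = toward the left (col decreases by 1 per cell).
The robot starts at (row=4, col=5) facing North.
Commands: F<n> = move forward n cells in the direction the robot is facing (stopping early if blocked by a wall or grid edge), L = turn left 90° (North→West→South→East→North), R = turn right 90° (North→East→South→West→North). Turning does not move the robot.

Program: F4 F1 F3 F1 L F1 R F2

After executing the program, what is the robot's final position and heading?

Answer: Final position: (row=0, col=4), facing North

Derivation:
Start: (row=4, col=5), facing North
  F4: move forward 4, now at (row=0, col=5)
  F1: move forward 0/1 (blocked), now at (row=0, col=5)
  F3: move forward 0/3 (blocked), now at (row=0, col=5)
  F1: move forward 0/1 (blocked), now at (row=0, col=5)
  L: turn left, now facing West
  F1: move forward 1, now at (row=0, col=4)
  R: turn right, now facing North
  F2: move forward 0/2 (blocked), now at (row=0, col=4)
Final: (row=0, col=4), facing North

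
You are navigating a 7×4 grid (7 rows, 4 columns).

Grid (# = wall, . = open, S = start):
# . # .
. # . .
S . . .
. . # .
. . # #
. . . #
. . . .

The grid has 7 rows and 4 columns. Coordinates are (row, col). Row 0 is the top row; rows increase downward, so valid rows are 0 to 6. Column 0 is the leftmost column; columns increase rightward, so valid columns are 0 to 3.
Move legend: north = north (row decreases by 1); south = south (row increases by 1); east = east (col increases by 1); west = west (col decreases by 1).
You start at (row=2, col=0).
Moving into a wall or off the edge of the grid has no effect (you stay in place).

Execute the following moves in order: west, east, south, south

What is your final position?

Start: (row=2, col=0)
  west (west): blocked, stay at (row=2, col=0)
  east (east): (row=2, col=0) -> (row=2, col=1)
  south (south): (row=2, col=1) -> (row=3, col=1)
  south (south): (row=3, col=1) -> (row=4, col=1)
Final: (row=4, col=1)

Answer: Final position: (row=4, col=1)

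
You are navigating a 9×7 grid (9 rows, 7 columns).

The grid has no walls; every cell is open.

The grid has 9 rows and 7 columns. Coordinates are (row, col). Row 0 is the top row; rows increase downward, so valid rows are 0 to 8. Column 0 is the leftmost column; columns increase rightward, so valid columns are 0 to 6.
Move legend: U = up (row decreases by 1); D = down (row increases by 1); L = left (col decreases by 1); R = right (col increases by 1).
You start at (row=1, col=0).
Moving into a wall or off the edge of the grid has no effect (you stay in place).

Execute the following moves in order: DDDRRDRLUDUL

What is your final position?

Start: (row=1, col=0)
  D (down): (row=1, col=0) -> (row=2, col=0)
  D (down): (row=2, col=0) -> (row=3, col=0)
  D (down): (row=3, col=0) -> (row=4, col=0)
  R (right): (row=4, col=0) -> (row=4, col=1)
  R (right): (row=4, col=1) -> (row=4, col=2)
  D (down): (row=4, col=2) -> (row=5, col=2)
  R (right): (row=5, col=2) -> (row=5, col=3)
  L (left): (row=5, col=3) -> (row=5, col=2)
  U (up): (row=5, col=2) -> (row=4, col=2)
  D (down): (row=4, col=2) -> (row=5, col=2)
  U (up): (row=5, col=2) -> (row=4, col=2)
  L (left): (row=4, col=2) -> (row=4, col=1)
Final: (row=4, col=1)

Answer: Final position: (row=4, col=1)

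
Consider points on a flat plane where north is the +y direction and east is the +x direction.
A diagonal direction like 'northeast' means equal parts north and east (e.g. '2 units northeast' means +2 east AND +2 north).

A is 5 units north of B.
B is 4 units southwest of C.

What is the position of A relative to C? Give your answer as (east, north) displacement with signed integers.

Place C at the origin (east=0, north=0).
  B is 4 units southwest of C: delta (east=-4, north=-4); B at (east=-4, north=-4).
  A is 5 units north of B: delta (east=+0, north=+5); A at (east=-4, north=1).
Therefore A relative to C: (east=-4, north=1).

Answer: A is at (east=-4, north=1) relative to C.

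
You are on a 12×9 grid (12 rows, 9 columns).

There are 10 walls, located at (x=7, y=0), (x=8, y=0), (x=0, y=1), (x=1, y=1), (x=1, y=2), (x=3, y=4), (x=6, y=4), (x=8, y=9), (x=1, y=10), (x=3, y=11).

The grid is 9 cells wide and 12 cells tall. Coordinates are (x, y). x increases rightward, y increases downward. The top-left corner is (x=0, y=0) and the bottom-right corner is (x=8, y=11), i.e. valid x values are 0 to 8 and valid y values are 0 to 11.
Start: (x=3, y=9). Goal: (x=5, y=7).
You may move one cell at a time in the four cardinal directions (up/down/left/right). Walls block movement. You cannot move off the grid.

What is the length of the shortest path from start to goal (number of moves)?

Answer: Shortest path length: 4

Derivation:
BFS from (x=3, y=9) until reaching (x=5, y=7):
  Distance 0: (x=3, y=9)
  Distance 1: (x=3, y=8), (x=2, y=9), (x=4, y=9), (x=3, y=10)
  Distance 2: (x=3, y=7), (x=2, y=8), (x=4, y=8), (x=1, y=9), (x=5, y=9), (x=2, y=10), (x=4, y=10)
  Distance 3: (x=3, y=6), (x=2, y=7), (x=4, y=7), (x=1, y=8), (x=5, y=8), (x=0, y=9), (x=6, y=9), (x=5, y=10), (x=2, y=11), (x=4, y=11)
  Distance 4: (x=3, y=5), (x=2, y=6), (x=4, y=6), (x=1, y=7), (x=5, y=7), (x=0, y=8), (x=6, y=8), (x=7, y=9), (x=0, y=10), (x=6, y=10), (x=1, y=11), (x=5, y=11)  <- goal reached here
One shortest path (4 moves): (x=3, y=9) -> (x=4, y=9) -> (x=5, y=9) -> (x=5, y=8) -> (x=5, y=7)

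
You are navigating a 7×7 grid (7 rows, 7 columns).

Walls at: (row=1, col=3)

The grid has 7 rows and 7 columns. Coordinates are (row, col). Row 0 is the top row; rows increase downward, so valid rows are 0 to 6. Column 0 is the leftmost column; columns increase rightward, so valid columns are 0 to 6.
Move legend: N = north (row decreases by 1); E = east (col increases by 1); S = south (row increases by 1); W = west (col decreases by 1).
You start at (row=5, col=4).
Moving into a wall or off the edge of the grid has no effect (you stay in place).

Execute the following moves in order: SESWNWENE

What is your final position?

Start: (row=5, col=4)
  S (south): (row=5, col=4) -> (row=6, col=4)
  E (east): (row=6, col=4) -> (row=6, col=5)
  S (south): blocked, stay at (row=6, col=5)
  W (west): (row=6, col=5) -> (row=6, col=4)
  N (north): (row=6, col=4) -> (row=5, col=4)
  W (west): (row=5, col=4) -> (row=5, col=3)
  E (east): (row=5, col=3) -> (row=5, col=4)
  N (north): (row=5, col=4) -> (row=4, col=4)
  E (east): (row=4, col=4) -> (row=4, col=5)
Final: (row=4, col=5)

Answer: Final position: (row=4, col=5)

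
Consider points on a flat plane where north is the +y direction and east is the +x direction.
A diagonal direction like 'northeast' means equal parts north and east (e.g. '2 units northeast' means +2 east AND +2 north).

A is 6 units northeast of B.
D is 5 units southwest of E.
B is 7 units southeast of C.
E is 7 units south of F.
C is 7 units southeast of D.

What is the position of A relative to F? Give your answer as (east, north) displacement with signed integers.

Answer: A is at (east=15, north=-20) relative to F.

Derivation:
Place F at the origin (east=0, north=0).
  E is 7 units south of F: delta (east=+0, north=-7); E at (east=0, north=-7).
  D is 5 units southwest of E: delta (east=-5, north=-5); D at (east=-5, north=-12).
  C is 7 units southeast of D: delta (east=+7, north=-7); C at (east=2, north=-19).
  B is 7 units southeast of C: delta (east=+7, north=-7); B at (east=9, north=-26).
  A is 6 units northeast of B: delta (east=+6, north=+6); A at (east=15, north=-20).
Therefore A relative to F: (east=15, north=-20).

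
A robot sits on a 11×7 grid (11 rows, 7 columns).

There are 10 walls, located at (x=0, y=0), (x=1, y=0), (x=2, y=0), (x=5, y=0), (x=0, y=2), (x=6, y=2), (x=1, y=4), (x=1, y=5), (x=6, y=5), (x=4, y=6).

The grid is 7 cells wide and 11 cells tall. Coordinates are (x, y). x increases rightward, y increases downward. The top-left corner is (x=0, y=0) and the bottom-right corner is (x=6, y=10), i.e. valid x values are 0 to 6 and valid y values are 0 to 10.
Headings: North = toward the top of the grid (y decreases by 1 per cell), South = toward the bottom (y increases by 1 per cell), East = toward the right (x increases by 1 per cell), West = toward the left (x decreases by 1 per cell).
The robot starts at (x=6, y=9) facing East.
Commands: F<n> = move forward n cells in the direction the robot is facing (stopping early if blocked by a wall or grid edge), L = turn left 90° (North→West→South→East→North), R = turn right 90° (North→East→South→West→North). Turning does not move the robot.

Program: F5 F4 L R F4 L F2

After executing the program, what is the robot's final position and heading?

Start: (x=6, y=9), facing East
  F5: move forward 0/5 (blocked), now at (x=6, y=9)
  F4: move forward 0/4 (blocked), now at (x=6, y=9)
  L: turn left, now facing North
  R: turn right, now facing East
  F4: move forward 0/4 (blocked), now at (x=6, y=9)
  L: turn left, now facing North
  F2: move forward 2, now at (x=6, y=7)
Final: (x=6, y=7), facing North

Answer: Final position: (x=6, y=7), facing North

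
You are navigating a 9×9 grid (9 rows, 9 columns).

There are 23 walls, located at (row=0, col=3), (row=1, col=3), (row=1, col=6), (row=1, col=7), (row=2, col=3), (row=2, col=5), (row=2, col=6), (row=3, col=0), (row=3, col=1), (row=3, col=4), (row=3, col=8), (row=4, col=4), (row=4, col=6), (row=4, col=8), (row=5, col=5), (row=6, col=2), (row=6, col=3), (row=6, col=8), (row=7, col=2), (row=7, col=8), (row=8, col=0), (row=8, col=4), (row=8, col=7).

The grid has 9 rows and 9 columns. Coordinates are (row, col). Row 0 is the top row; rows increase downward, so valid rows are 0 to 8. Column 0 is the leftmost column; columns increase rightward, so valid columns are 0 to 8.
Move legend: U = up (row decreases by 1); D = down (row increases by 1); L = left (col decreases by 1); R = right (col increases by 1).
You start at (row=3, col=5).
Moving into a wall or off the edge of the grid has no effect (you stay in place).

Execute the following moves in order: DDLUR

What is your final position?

Start: (row=3, col=5)
  D (down): (row=3, col=5) -> (row=4, col=5)
  D (down): blocked, stay at (row=4, col=5)
  L (left): blocked, stay at (row=4, col=5)
  U (up): (row=4, col=5) -> (row=3, col=5)
  R (right): (row=3, col=5) -> (row=3, col=6)
Final: (row=3, col=6)

Answer: Final position: (row=3, col=6)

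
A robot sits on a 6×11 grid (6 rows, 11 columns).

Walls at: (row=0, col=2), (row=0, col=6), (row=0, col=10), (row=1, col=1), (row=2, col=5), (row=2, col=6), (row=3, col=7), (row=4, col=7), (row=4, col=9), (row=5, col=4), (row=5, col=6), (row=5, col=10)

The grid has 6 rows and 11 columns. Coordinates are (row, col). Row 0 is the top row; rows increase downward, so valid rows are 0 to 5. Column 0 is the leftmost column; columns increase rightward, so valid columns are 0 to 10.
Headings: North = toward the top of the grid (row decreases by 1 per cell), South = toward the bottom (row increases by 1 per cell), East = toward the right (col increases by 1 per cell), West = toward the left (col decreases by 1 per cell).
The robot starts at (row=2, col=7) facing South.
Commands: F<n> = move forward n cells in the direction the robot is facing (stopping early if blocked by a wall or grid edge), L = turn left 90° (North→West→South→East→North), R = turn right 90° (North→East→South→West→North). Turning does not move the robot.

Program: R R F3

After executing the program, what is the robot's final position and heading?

Start: (row=2, col=7), facing South
  R: turn right, now facing West
  R: turn right, now facing North
  F3: move forward 2/3 (blocked), now at (row=0, col=7)
Final: (row=0, col=7), facing North

Answer: Final position: (row=0, col=7), facing North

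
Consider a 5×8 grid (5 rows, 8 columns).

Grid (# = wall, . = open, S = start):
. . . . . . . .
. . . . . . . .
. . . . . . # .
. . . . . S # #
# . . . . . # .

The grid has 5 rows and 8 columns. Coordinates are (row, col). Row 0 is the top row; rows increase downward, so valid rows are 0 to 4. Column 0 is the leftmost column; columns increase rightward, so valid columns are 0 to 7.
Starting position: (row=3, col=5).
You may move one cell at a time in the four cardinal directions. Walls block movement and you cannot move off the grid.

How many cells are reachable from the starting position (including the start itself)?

BFS flood-fill from (row=3, col=5):
  Distance 0: (row=3, col=5)
  Distance 1: (row=2, col=5), (row=3, col=4), (row=4, col=5)
  Distance 2: (row=1, col=5), (row=2, col=4), (row=3, col=3), (row=4, col=4)
  Distance 3: (row=0, col=5), (row=1, col=4), (row=1, col=6), (row=2, col=3), (row=3, col=2), (row=4, col=3)
  Distance 4: (row=0, col=4), (row=0, col=6), (row=1, col=3), (row=1, col=7), (row=2, col=2), (row=3, col=1), (row=4, col=2)
  Distance 5: (row=0, col=3), (row=0, col=7), (row=1, col=2), (row=2, col=1), (row=2, col=7), (row=3, col=0), (row=4, col=1)
  Distance 6: (row=0, col=2), (row=1, col=1), (row=2, col=0)
  Distance 7: (row=0, col=1), (row=1, col=0)
  Distance 8: (row=0, col=0)
Total reachable: 34 (grid has 35 open cells total)

Answer: Reachable cells: 34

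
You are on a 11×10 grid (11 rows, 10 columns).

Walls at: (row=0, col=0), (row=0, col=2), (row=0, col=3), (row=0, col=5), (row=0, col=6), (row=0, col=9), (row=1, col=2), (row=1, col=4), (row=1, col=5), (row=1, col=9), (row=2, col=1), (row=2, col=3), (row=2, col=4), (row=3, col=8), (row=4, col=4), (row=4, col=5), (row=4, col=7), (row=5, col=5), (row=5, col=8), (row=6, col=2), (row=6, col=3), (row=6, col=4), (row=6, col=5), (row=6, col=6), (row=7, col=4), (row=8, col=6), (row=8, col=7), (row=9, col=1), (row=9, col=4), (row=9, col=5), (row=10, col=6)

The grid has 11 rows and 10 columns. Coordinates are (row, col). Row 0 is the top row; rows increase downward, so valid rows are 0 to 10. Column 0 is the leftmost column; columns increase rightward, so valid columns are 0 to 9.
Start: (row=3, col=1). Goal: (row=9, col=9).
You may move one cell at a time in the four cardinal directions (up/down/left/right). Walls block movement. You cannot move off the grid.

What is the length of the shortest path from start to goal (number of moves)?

Answer: Shortest path length: 14

Derivation:
BFS from (row=3, col=1) until reaching (row=9, col=9):
  Distance 0: (row=3, col=1)
  Distance 1: (row=3, col=0), (row=3, col=2), (row=4, col=1)
  Distance 2: (row=2, col=0), (row=2, col=2), (row=3, col=3), (row=4, col=0), (row=4, col=2), (row=5, col=1)
  Distance 3: (row=1, col=0), (row=3, col=4), (row=4, col=3), (row=5, col=0), (row=5, col=2), (row=6, col=1)
  Distance 4: (row=1, col=1), (row=3, col=5), (row=5, col=3), (row=6, col=0), (row=7, col=1)
  Distance 5: (row=0, col=1), (row=2, col=5), (row=3, col=6), (row=5, col=4), (row=7, col=0), (row=7, col=2), (row=8, col=1)
  Distance 6: (row=2, col=6), (row=3, col=7), (row=4, col=6), (row=7, col=3), (row=8, col=0), (row=8, col=2)
  Distance 7: (row=1, col=6), (row=2, col=7), (row=5, col=6), (row=8, col=3), (row=9, col=0), (row=9, col=2)
  Distance 8: (row=1, col=7), (row=2, col=8), (row=5, col=7), (row=8, col=4), (row=9, col=3), (row=10, col=0), (row=10, col=2)
  Distance 9: (row=0, col=7), (row=1, col=8), (row=2, col=9), (row=6, col=7), (row=8, col=5), (row=10, col=1), (row=10, col=3)
  Distance 10: (row=0, col=8), (row=3, col=9), (row=6, col=8), (row=7, col=5), (row=7, col=7), (row=10, col=4)
  Distance 11: (row=4, col=9), (row=6, col=9), (row=7, col=6), (row=7, col=8), (row=10, col=5)
  Distance 12: (row=4, col=8), (row=5, col=9), (row=7, col=9), (row=8, col=8)
  Distance 13: (row=8, col=9), (row=9, col=8)
  Distance 14: (row=9, col=7), (row=9, col=9), (row=10, col=8)  <- goal reached here
One shortest path (14 moves): (row=3, col=1) -> (row=3, col=2) -> (row=3, col=3) -> (row=3, col=4) -> (row=3, col=5) -> (row=3, col=6) -> (row=4, col=6) -> (row=5, col=6) -> (row=5, col=7) -> (row=6, col=7) -> (row=6, col=8) -> (row=6, col=9) -> (row=7, col=9) -> (row=8, col=9) -> (row=9, col=9)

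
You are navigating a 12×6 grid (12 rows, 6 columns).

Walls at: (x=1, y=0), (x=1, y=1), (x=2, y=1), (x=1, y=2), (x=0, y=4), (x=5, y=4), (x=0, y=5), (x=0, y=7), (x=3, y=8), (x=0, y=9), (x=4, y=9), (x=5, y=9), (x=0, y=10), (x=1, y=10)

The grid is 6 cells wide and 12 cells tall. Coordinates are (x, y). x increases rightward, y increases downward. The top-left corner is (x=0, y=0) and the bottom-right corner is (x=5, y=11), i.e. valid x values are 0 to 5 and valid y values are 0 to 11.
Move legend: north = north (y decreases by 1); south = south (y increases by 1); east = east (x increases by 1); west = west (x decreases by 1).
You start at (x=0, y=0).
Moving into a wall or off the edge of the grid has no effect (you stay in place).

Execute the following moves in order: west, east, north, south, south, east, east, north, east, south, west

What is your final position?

Start: (x=0, y=0)
  west (west): blocked, stay at (x=0, y=0)
  east (east): blocked, stay at (x=0, y=0)
  north (north): blocked, stay at (x=0, y=0)
  south (south): (x=0, y=0) -> (x=0, y=1)
  south (south): (x=0, y=1) -> (x=0, y=2)
  east (east): blocked, stay at (x=0, y=2)
  east (east): blocked, stay at (x=0, y=2)
  north (north): (x=0, y=2) -> (x=0, y=1)
  east (east): blocked, stay at (x=0, y=1)
  south (south): (x=0, y=1) -> (x=0, y=2)
  west (west): blocked, stay at (x=0, y=2)
Final: (x=0, y=2)

Answer: Final position: (x=0, y=2)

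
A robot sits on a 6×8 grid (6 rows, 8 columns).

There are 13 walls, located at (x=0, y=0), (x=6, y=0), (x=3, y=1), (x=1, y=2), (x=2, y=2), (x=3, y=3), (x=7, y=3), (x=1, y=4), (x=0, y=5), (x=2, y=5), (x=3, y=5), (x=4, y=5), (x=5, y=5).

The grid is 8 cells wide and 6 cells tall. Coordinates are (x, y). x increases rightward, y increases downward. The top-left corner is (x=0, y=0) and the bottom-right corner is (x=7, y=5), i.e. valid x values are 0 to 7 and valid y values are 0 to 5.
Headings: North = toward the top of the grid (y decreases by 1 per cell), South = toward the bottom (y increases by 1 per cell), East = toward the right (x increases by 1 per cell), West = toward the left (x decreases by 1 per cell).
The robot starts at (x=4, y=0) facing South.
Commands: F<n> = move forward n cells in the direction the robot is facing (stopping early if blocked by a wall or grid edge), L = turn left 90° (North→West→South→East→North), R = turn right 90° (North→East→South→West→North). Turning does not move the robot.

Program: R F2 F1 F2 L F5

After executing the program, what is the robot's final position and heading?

Answer: Final position: (x=1, y=1), facing South

Derivation:
Start: (x=4, y=0), facing South
  R: turn right, now facing West
  F2: move forward 2, now at (x=2, y=0)
  F1: move forward 1, now at (x=1, y=0)
  F2: move forward 0/2 (blocked), now at (x=1, y=0)
  L: turn left, now facing South
  F5: move forward 1/5 (blocked), now at (x=1, y=1)
Final: (x=1, y=1), facing South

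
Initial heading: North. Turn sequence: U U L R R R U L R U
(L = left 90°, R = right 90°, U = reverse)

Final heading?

Start: North
  U (U-turn (180°)) -> South
  U (U-turn (180°)) -> North
  L (left (90° counter-clockwise)) -> West
  R (right (90° clockwise)) -> North
  R (right (90° clockwise)) -> East
  R (right (90° clockwise)) -> South
  U (U-turn (180°)) -> North
  L (left (90° counter-clockwise)) -> West
  R (right (90° clockwise)) -> North
  U (U-turn (180°)) -> South
Final: South

Answer: Final heading: South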